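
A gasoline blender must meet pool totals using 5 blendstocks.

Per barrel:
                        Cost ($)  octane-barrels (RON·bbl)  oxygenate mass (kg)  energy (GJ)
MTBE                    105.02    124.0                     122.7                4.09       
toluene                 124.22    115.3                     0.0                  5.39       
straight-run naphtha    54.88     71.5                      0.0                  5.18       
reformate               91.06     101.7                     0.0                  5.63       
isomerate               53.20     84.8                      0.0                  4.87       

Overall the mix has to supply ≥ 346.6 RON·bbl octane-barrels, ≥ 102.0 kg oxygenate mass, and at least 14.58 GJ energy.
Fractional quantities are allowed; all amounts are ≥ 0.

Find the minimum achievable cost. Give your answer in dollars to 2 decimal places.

$240.08

Let x1 = barrels of MTBE, x2 = barrels of toluene, x3 = barrels of straight-run naphtha, x4 = barrels of reformate, x5 = barrels of isomerate.
Minimize 105.02x1 + 124.22x2 + 54.88x3 + 91.06x4 + 53.2x5 with:
  124x1 + 115.3x2 + 71.5x3 + 101.7x4 + 84.8x5 ≥ 346.6   (octane-barrels)
  122.7x1 ≥ 102   (oxygenate mass)
  4.09x1 + 5.39x2 + 5.18x3 + 5.63x4 + 4.87x5 ≥ 14.58   (energy)
  x1, x2, x3, x4, x5 ≥ 0.
At the optimum only MTBE, isomerate are positive (toluene, straight-run naphtha, reformate = 0). The octane-barrels and oxygenate mass requirements are met with equality.
So MTBE = 0.8313 barrels, isomerate = 2.8717 barrels.
Hence cost = 105.02·0.8313 + 53.2·2.8717 = $240.0776.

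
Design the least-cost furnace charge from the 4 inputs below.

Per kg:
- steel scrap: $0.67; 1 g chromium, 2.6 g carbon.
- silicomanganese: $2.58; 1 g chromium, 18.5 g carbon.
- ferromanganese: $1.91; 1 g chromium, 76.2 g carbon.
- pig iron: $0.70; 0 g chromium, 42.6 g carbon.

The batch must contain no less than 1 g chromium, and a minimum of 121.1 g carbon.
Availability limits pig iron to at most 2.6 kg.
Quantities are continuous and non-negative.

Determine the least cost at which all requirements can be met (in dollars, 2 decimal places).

Set it up as a linear program. Let x1 = kg of steel scrap, x2 = kg of silicomanganese, x3 = kg of ferromanganese, x4 = kg of pig iron.
Minimize 0.67x1 + 2.58x2 + 1.91x3 + 0.7x4 with:
  1x1 + 1x2 + 1x3 ≥ 1   (chromium)
  2.6x1 + 18.5x2 + 76.2x3 + 42.6x4 ≥ 121.1   (carbon)
  x4 ≤ 2.6
  x1, x2, x3, x4 ≥ 0.
The optimal basis is {steel scrap, ferromanganese, pig iron}; silicomanganese drops out. The chromium, carbon, the pig iron cap requirements are met with equality.
Solving gives x1 = 0.8948, x3 = 0.1052, x4 = 2.6.
Total cost: 0.67·0.8948 + 1.91·0.1052 + 0.7·2.6 = 2.6204.

$2.62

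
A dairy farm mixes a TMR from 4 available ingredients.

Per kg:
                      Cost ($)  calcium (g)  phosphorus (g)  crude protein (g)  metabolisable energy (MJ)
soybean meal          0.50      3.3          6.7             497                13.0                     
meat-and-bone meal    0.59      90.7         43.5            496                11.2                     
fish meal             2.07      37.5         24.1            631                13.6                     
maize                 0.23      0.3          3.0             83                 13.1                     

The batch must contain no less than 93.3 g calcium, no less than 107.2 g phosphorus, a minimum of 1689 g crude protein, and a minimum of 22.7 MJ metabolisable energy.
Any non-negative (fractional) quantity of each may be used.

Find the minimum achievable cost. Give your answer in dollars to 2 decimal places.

$1.91

Let x1 = kg of soybean meal, x2 = kg of meat-and-bone meal, x3 = kg of fish meal, x4 = kg of maize.
Minimise 0.5x1 + 0.59x2 + 2.07x3 + 0.23x4 with:
  3.3x1 + 90.7x2 + 37.5x3 + 0.3x4 ≥ 93.3   (calcium)
  6.7x1 + 43.5x2 + 24.1x3 + 3x4 ≥ 107.2   (phosphorus)
  497x1 + 496x2 + 631x3 + 83x4 ≥ 1689   (crude protein)
  13x1 + 11.2x2 + 13.6x3 + 13.1x4 ≥ 22.7   (metabolisable energy)
  x1, x2, x3, x4 ≥ 0.
The cheapest feasible vertex uses only soybean meal, meat-and-bone meal; fish meal, maize are not used. Binding constraints: phosphorus and crude protein.
So soybean meal = 1.11 kg, meat-and-bone meal = 2.293 kg.
Total cost: 0.5·1.11 + 0.59·2.293 = 1.9079.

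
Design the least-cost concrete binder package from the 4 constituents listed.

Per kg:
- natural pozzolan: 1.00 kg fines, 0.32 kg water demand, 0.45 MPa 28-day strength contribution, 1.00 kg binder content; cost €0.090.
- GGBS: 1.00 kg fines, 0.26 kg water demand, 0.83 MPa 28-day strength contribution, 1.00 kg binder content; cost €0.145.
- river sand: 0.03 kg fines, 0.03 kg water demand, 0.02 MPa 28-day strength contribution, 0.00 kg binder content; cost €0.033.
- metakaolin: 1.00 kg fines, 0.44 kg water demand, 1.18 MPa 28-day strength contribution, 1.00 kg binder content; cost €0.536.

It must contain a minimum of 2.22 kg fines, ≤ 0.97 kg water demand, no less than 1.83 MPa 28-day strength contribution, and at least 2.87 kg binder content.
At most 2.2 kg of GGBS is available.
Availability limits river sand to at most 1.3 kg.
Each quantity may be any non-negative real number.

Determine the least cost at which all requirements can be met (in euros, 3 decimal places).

€0.336

Let x1 = kg of natural pozzolan, x2 = kg of GGBS, x3 = kg of river sand, x4 = kg of metakaolin.
Minimize 0.09x1 + 0.145x2 + 0.033x3 + 0.536x4 subject to:
  1x1 + 1x2 + 0.03x3 + 1x4 ≥ 2.22   (fines)
  0.32x1 + 0.26x2 + 0.03x3 + 0.44x4 ≤ 0.97   (water demand)
  0.45x1 + 0.83x2 + 0.02x3 + 1.18x4 ≥ 1.83   (28-day strength contribution)
  1x1 + 1x2 + 1x4 ≥ 2.87   (binder content)
  x2 ≤ 2.2
  x3 ≤ 1.3
  x1, x2, x3, x4 ≥ 0.
The minimum-cost mix takes nothing from river sand, metakaolin — only natural pozzolan, GGBS. The 28-day strength contribution and binder content requirements are met with equality.
Optimal quantities: natural pozzolan = 1.453 kg, GGBS = 1.417 kg.
Cost = 0.09·1.453 + 0.145·1.417 = 0.33624.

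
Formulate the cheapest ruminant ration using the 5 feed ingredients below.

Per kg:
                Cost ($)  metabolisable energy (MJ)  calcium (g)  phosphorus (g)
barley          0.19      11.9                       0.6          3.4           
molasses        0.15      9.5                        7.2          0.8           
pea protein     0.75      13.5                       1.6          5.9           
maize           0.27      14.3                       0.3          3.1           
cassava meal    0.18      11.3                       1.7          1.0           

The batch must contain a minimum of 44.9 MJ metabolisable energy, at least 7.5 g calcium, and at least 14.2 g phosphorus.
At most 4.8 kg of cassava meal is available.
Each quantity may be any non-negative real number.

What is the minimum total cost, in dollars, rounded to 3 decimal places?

$0.868

Let x1 = kg of barley, x2 = kg of molasses, x3 = kg of pea protein, x4 = kg of maize, x5 = kg of cassava meal.
min 0.19x1 + 0.15x2 + 0.75x3 + 0.27x4 + 0.18x5 with:
  11.9x1 + 9.5x2 + 13.5x3 + 14.3x4 + 11.3x5 ≥ 44.9   (metabolisable energy)
  0.6x1 + 7.2x2 + 1.6x3 + 0.3x4 + 1.7x5 ≥ 7.5   (calcium)
  3.4x1 + 0.8x2 + 5.9x3 + 3.1x4 + 1x5 ≥ 14.2   (phosphorus)
  x5 ≤ 4.8
  x1, x2, x3, x4, x5 ≥ 0.
The optimal basis is {barley, molasses}; pea protein, maize, cassava meal drop out. Binding constraints: calcium and phosphorus.
Optimal quantities: barley = 4.01 kg, molasses = 0.7075 kg.
Cost = 0.19·4.01 + 0.15·0.7075 = 0.86803.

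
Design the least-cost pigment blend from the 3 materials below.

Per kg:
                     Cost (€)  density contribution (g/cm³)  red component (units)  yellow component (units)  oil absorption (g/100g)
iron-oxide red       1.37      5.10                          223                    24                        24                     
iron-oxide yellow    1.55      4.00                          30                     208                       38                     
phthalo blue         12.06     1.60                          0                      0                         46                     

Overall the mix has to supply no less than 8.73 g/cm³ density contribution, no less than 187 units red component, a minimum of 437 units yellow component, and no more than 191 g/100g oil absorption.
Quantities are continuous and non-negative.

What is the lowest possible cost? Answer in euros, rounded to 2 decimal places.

Let x1 = kg of iron-oxide red, x2 = kg of iron-oxide yellow, x3 = kg of phthalo blue.
min 1.37x1 + 1.55x2 + 12.06x3 s.t.:
  5.1x1 + 4x2 + 1.6x3 ≥ 8.73   (density contribution)
  223x1 + 30x2 ≥ 187   (red component)
  24x1 + 208x2 ≥ 437   (yellow component)
  24x1 + 38x2 + 46x3 ≤ 191   (oil absorption)
  x1, x2, x3 ≥ 0.
The minimum-cost mix takes nothing from phthalo blue — only iron-oxide red, iron-oxide yellow. There the red component and yellow component constraints are tight.
Optimal quantities: iron-oxide red = 0.5647 kg, iron-oxide yellow = 2.036 kg.
Total cost: 1.37·0.5647 + 1.55·2.036 = 3.9294.

€3.93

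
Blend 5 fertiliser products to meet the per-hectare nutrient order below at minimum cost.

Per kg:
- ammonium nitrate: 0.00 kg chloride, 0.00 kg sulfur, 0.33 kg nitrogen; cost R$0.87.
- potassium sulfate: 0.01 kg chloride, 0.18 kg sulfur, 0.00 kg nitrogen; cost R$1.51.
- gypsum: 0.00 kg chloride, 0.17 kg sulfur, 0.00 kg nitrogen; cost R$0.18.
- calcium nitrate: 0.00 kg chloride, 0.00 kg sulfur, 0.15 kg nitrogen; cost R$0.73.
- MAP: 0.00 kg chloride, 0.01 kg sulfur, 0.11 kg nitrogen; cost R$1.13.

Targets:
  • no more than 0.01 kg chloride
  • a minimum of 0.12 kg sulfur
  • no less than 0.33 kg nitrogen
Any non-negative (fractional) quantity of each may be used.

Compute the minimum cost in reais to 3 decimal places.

R$0.997

Let x1 = kg of ammonium nitrate, x2 = kg of potassium sulfate, x3 = kg of gypsum, x4 = kg of calcium nitrate, x5 = kg of MAP.
Minimise 0.87x1 + 1.51x2 + 0.18x3 + 0.73x4 + 1.13x5 with:
  0.01x2 ≤ 0.01   (chloride)
  0.18x2 + 0.17x3 + 0.01x5 ≥ 0.12   (sulfur)
  0.33x1 + 0.15x4 + 0.11x5 ≥ 0.33   (nitrogen)
  x1, x2, x3, x4, x5 ≥ 0.
The minimum-cost mix takes nothing from potassium sulfate, calcium nitrate, MAP — only ammonium nitrate, gypsum. Binding constraints: sulfur and nitrogen.
So ammonium nitrate = 1 kg, gypsum = 0.7059 kg.
Hence cost = 0.87·1 + 0.18·0.7059 = R$0.99706.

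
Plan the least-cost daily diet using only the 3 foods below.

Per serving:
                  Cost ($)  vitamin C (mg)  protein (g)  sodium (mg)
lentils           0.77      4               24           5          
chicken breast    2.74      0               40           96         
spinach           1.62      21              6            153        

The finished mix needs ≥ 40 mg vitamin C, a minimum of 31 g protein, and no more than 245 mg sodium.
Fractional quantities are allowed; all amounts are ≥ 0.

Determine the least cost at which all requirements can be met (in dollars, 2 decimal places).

Treat it as an LP. Let x1 = servings of lentils, x2 = servings of chicken breast, x3 = servings of spinach.
Minimize 0.77x1 + 2.74x2 + 1.62x3 subject to:
  4x1 + 21x3 ≥ 40   (vitamin C)
  24x1 + 40x2 + 6x3 ≥ 31   (protein)
  5x1 + 96x2 + 153x3 ≤ 245   (sodium)
  x1, x2, x3 ≥ 0.
At the optimum only lentils, spinach are positive (chicken breast = 0). Binding constraints: vitamin C and sodium.
Optimal quantities: lentils = 1.923 servings, spinach = 1.538 servings.
Total cost: 0.77·1.923 + 1.62·1.538 = 3.9723.

$3.97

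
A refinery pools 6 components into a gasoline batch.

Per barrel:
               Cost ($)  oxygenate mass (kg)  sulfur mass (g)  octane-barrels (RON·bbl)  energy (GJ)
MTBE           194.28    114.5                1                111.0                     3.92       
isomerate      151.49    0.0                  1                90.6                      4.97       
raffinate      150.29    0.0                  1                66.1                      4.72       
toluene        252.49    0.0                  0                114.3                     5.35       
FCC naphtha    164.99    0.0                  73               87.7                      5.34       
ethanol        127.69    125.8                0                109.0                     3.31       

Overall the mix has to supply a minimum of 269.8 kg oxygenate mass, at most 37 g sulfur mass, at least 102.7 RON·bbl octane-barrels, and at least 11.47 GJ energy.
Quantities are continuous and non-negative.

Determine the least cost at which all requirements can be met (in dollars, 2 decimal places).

Set it up as a linear program. Let x1 = barrels of MTBE, x2 = barrels of isomerate, x3 = barrels of raffinate, x4 = barrels of toluene, x5 = barrels of FCC naphtha, x6 = barrels of ethanol.
Minimise 194.28x1 + 151.49x2 + 150.29x3 + 252.49x4 + 164.99x5 + 127.69x6 with:
  114.5x1 + 125.8x6 ≥ 269.8   (oxygenate mass)
  1x1 + 1x2 + 1x3 + 73x5 ≤ 37   (sulfur mass)
  111x1 + 90.6x2 + 66.1x3 + 114.3x4 + 87.7x5 + 109x6 ≥ 102.7   (octane-barrels)
  3.92x1 + 4.97x2 + 4.72x3 + 5.35x4 + 5.34x5 + 3.31x6 ≥ 11.47   (energy)
  x1, x2, x3, x4, x5, x6 ≥ 0.
The minimum-cost mix takes nothing from MTBE, raffinate, toluene, FCC naphtha — only isomerate, ethanol. Binding constraints: oxygenate mass and energy.
That vertex is x2 = 0.8795, x6 = 2.1447.
Total cost: 151.49·0.8795 + 127.69·2.1447 = 407.0922.

$407.09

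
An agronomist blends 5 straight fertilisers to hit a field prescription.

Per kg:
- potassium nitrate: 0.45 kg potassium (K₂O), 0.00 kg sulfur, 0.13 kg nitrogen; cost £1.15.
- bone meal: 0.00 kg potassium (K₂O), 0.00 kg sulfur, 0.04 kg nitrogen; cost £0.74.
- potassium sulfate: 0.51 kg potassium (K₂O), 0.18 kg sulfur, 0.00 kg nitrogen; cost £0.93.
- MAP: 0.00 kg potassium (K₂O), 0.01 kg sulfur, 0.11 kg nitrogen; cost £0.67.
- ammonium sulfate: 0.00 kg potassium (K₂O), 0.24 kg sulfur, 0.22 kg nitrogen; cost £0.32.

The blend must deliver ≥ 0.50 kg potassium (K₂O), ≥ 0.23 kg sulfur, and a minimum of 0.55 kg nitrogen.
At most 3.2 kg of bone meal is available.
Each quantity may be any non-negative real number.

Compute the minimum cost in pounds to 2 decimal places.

Set it up as a linear program. Let x1 = kg of potassium nitrate, x2 = kg of bone meal, x3 = kg of potassium sulfate, x4 = kg of MAP, x5 = kg of ammonium sulfate.
min 1.15x1 + 0.74x2 + 0.93x3 + 0.67x4 + 0.32x5 with:
  0.45x1 + 0.51x3 ≥ 0.5   (potassium (K₂O))
  0.18x3 + 0.01x4 + 0.24x5 ≥ 0.23   (sulfur)
  0.13x1 + 0.04x2 + 0.11x4 + 0.22x5 ≥ 0.55   (nitrogen)
  x2 ≤ 3.2
  x1, x2, x3, x4, x5 ≥ 0.
At the optimum only potassium sulfate, ammonium sulfate are positive (potassium nitrate, bone meal, MAP = 0). The potassium (K₂O) and nitrogen requirements are met with equality.
So potassium sulfate = 0.9804 kg, ammonium sulfate = 2.5 kg.
Cost = 0.93·0.9804 + 0.32·2.5 = 1.7118.

£1.71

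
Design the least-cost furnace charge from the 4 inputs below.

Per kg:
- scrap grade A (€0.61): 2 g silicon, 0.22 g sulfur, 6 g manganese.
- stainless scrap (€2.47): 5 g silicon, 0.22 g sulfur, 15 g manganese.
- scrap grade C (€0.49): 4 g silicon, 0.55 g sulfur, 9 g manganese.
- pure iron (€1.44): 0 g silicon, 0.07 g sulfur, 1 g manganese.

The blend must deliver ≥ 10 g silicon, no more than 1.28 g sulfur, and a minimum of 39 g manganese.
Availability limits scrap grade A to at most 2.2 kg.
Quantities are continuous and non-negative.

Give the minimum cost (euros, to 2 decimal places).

€4.60

This is a linear program. Let x1 = kg of scrap grade A, x2 = kg of stainless scrap, x3 = kg of scrap grade C, x4 = kg of pure iron.
Minimise 0.61x1 + 2.47x2 + 0.49x3 + 1.44x4 subject to:
  2x1 + 5x2 + 4x3 ≥ 10   (silicon)
  0.22x1 + 0.22x2 + 0.55x3 + 0.07x4 ≤ 1.28   (sulfur)
  6x1 + 15x2 + 9x3 + 1x4 ≥ 39   (manganese)
  x1 ≤ 2.2
  x1, x2, x3, x4 ≥ 0.
At the optimum only scrap grade A, stainless scrap, scrap grade C are positive (pure iron = 0). Binding constraints: sulfur, manganese, the scrap grade A cap.
So scrap grade A = 2.2 kg, stainless scrap = 1.121 kg, scrap grade C = 0.999 kg.
Objective = 0.61·2.2 + 2.47·1.121 + 0.49·0.999 = 4.6004.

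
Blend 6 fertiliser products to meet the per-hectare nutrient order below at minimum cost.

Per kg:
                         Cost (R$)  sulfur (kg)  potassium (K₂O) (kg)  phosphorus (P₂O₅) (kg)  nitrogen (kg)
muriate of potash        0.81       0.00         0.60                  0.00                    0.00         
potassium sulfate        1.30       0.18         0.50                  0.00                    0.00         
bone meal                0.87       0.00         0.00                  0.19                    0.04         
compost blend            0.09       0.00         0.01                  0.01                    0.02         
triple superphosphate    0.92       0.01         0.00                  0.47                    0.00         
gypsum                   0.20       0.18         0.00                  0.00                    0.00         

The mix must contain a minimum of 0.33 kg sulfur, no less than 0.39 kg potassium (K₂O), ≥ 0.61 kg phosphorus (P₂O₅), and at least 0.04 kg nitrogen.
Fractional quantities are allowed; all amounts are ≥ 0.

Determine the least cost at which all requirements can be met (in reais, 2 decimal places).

Let x1 = kg of muriate of potash, x2 = kg of potassium sulfate, x3 = kg of bone meal, x4 = kg of compost blend, x5 = kg of triple superphosphate, x6 = kg of gypsum.
min 0.81x1 + 1.3x2 + 0.87x3 + 0.09x4 + 0.92x5 + 0.2x6 s.t.:
  0.18x2 + 0.01x5 + 0.18x6 ≥ 0.33   (sulfur)
  0.6x1 + 0.5x2 + 0.01x4 ≥ 0.39   (potassium (K₂O))
  0.19x3 + 0.01x4 + 0.47x5 ≥ 0.61   (phosphorus (P₂O₅))
  0.04x3 + 0.02x4 ≥ 0.04   (nitrogen)
  x1, x2, x3, x4, x5, x6 ≥ 0.
The optimal basis is {muriate of potash, compost blend, triple superphosphate, gypsum}; potassium sulfate, bone meal drop out. The sulfur, potassium (K₂O), phosphorus (P₂O₅), nitrogen requirements are met with equality.
Solving gives x1 = 0.6167, x4 = 2, x5 = 1.255, x6 = 1.764.
Hence cost = 0.81·0.6167 + 0.09·2 + 0.92·1.255 + 0.2·1.764 = R$2.1869.

R$2.19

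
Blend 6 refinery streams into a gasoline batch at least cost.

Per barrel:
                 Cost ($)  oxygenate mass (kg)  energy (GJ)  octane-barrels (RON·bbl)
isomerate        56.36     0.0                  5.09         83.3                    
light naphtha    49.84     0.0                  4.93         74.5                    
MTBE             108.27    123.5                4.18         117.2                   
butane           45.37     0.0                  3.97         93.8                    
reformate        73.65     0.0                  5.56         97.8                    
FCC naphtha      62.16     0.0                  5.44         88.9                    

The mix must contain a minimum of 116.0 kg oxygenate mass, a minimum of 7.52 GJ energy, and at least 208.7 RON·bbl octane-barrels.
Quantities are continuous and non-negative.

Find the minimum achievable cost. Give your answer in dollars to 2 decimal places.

$149.40

Let x1 = barrels of isomerate, x2 = barrels of light naphtha, x3 = barrels of MTBE, x4 = barrels of butane, x5 = barrels of reformate, x6 = barrels of FCC naphtha.
min 56.36x1 + 49.84x2 + 108.27x3 + 45.37x4 + 73.65x5 + 62.16x6 subject to:
  123.5x3 ≥ 116   (oxygenate mass)
  5.09x1 + 4.93x2 + 4.18x3 + 3.97x4 + 5.56x5 + 5.44x6 ≥ 7.52   (energy)
  83.3x1 + 74.5x2 + 117.2x3 + 93.8x4 + 97.8x5 + 88.9x6 ≥ 208.7   (octane-barrels)
  x1, x2, x3, x4, x5, x6 ≥ 0.
The cheapest feasible vertex uses only MTBE, butane; isomerate, light naphtha, reformate, FCC naphtha are not used. The oxygenate mass and octane-barrels requirements are met with equality.
Solving gives x3 = 0.93927, x4 = 1.0514.
Cost = 108.27·0.93927 + 45.37·1.0514 = 149.3968.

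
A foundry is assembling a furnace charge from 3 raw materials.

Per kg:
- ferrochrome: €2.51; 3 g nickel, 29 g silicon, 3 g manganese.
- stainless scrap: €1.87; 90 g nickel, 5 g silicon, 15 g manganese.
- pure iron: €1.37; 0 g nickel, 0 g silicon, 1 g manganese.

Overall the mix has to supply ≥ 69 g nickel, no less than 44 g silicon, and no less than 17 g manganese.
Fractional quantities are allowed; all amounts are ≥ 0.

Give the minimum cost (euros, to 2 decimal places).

Let x1 = kg of ferrochrome, x2 = kg of stainless scrap, x3 = kg of pure iron.
min 2.51x1 + 1.87x2 + 1.37x3 s.t.:
  3x1 + 90x2 ≥ 69   (nickel)
  29x1 + 5x2 ≥ 44   (silicon)
  3x1 + 15x2 + 1x3 ≥ 17   (manganese)
  x1, x2, x3 ≥ 0.
At the optimum only ferrochrome, stainless scrap are positive (pure iron = 0). The silicon and manganese requirements are met with equality.
Optimal quantities: ferrochrome = 1.369 kg, stainless scrap = 0.8595 kg.
Objective = 2.51·1.369 + 1.87·0.8595 = 5.0435.

€5.04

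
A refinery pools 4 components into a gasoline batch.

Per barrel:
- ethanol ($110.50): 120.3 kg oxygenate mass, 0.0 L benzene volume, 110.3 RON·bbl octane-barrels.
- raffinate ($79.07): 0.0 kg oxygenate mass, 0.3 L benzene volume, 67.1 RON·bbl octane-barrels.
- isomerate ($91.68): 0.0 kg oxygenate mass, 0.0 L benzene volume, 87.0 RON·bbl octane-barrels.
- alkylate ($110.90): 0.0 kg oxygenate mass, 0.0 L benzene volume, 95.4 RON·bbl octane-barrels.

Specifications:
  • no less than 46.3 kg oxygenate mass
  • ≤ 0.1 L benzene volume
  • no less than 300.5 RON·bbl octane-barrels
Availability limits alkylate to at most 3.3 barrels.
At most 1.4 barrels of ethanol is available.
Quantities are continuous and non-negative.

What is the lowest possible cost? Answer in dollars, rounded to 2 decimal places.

Let x1 = barrels of ethanol, x2 = barrels of raffinate, x3 = barrels of isomerate, x4 = barrels of alkylate.
min 110.5x1 + 79.07x2 + 91.68x3 + 110.9x4 s.t.:
  120.3x1 ≥ 46.3   (oxygenate mass)
  0.3x2 ≤ 0.1   (benzene volume)
  110.3x1 + 67.1x2 + 87x3 + 95.4x4 ≥ 300.5   (octane-barrels)
  x4 ≤ 3.3
  x1 ≤ 1.4
  x1, x2, x3, x4 ≥ 0.
The minimum-cost mix takes nothing from raffinate, alkylate — only ethanol, isomerate. Binding constraints: octane-barrels and the ethanol cap.
So ethanol = 1.4 barrels, isomerate = 1.6791 barrels.
Cost = 110.5·1.4 + 91.68·1.6791 = 308.6399.

$308.64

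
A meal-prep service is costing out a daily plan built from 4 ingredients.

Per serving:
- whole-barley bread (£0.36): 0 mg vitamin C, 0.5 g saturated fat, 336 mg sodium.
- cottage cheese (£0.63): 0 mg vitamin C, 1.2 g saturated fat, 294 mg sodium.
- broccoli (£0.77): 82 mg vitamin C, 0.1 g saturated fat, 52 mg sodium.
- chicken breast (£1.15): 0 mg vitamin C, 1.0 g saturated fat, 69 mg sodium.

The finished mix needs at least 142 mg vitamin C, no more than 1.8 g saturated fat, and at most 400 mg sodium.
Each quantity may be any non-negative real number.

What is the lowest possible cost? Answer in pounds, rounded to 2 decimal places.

Let x1 = servings of whole-barley bread, x2 = servings of cottage cheese, x3 = servings of broccoli, x4 = servings of chicken breast.
Minimise 0.36x1 + 0.63x2 + 0.77x3 + 1.15x4 subject to:
  82x3 ≥ 142   (vitamin C)
  0.5x1 + 1.2x2 + 0.1x3 + 1x4 ≤ 1.8   (saturated fat)
  336x1 + 294x2 + 52x3 + 69x4 ≤ 400   (sodium)
  x1, x2, x3, x4 ≥ 0.
The cheapest feasible vertex uses only broccoli; whole-barley bread, cottage cheese, chicken breast are not used. The vitamin C requirement is met with equality.
Solving gives x3 = 1.732.
Hence cost = 0.77·1.732 = £1.3336.

£1.33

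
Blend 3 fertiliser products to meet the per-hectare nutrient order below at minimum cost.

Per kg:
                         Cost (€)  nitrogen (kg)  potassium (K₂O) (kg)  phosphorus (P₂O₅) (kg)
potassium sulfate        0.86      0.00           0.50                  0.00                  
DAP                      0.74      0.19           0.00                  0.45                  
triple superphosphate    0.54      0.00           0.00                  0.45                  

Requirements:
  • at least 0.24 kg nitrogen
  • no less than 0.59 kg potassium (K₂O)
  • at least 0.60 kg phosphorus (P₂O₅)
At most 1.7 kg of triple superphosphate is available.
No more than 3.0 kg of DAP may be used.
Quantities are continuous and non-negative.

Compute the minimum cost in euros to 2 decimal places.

Set it up as a linear program. Let x1 = kg of potassium sulfate, x2 = kg of DAP, x3 = kg of triple superphosphate.
min 0.86x1 + 0.74x2 + 0.54x3 subject to:
  0.19x2 ≥ 0.24   (nitrogen)
  0.5x1 ≥ 0.59   (potassium (K₂O))
  0.45x2 + 0.45x3 ≥ 0.6   (phosphorus (P₂O₅))
  x3 ≤ 1.7
  x2 ≤ 3
  x1, x2, x3 ≥ 0.
All 3 inputs are positive at the optimum. There the nitrogen, potassium (K₂O), phosphorus (P₂O₅) constraints are tight.
Solving gives x1 = 1.18, x2 = 1.263, x3 = 0.07018.
Cost = 0.86·1.18 + 0.74·1.263 + 0.54·0.07018 = 1.9873.

€1.99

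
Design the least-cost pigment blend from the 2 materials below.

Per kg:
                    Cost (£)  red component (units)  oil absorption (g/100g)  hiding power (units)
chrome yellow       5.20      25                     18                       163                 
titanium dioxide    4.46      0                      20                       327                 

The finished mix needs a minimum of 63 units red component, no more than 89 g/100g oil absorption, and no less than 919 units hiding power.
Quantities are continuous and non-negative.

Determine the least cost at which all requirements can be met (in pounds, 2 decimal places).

Let x1 = kg of chrome yellow, x2 = kg of titanium dioxide.
min 5.2x1 + 4.46x2 s.t.:
  25x1 ≥ 63   (red component)
  18x1 + 20x2 ≤ 89   (oil absorption)
  163x1 + 327x2 ≥ 919   (hiding power)
  x1, x2 ≥ 0.
Both inputs are positive at the optimum. The red component and hiding power requirements are met with equality.
Solving gives x1 = 2.52, x2 = 1.5543.
Hence cost = 5.2·2.52 + 4.46·1.5543 = £20.0362.

£20.04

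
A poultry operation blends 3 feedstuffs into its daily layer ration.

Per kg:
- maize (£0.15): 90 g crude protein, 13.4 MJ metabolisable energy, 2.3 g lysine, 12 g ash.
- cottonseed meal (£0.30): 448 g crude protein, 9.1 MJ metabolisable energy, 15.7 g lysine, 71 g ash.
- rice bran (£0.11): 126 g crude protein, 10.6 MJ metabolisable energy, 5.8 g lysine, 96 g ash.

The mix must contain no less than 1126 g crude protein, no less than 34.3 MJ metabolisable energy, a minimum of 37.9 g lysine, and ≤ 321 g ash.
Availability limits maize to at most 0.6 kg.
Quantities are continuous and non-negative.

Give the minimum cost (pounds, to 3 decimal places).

This is a linear program. Let x1 = kg of maize, x2 = kg of cottonseed meal, x3 = kg of rice bran.
min 0.15x1 + 0.3x2 + 0.11x3 s.t.:
  90x1 + 448x2 + 126x3 ≥ 1126   (crude protein)
  13.4x1 + 9.1x2 + 10.6x3 ≥ 34.3   (metabolisable energy)
  2.3x1 + 15.7x2 + 5.8x3 ≥ 37.9   (lysine)
  12x1 + 71x2 + 96x3 ≤ 321   (ash)
  x1 ≤ 0.6
  x1, x2, x3 ≥ 0.
The minimum-cost mix takes nothing from maize — only cottonseed meal, rice bran. The crude protein and metabolisable energy requirements are met with equality.
Solving gives x2 = 2.1137, x3 = 1.4213.
Objective = 0.3·2.1137 + 0.11·1.4213 = 0.79045.

£0.790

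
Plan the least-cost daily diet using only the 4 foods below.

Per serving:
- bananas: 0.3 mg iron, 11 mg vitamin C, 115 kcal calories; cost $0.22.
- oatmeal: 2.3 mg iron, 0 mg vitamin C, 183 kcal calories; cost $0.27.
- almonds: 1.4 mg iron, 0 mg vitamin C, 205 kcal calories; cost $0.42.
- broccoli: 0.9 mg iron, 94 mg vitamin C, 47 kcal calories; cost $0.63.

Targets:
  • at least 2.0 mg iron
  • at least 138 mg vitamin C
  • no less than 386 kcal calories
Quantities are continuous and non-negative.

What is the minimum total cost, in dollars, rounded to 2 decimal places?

$1.35

This is a linear program. Let x1 = servings of bananas, x2 = servings of oatmeal, x3 = servings of almonds, x4 = servings of broccoli.
min 0.22x1 + 0.27x2 + 0.42x3 + 0.63x4 subject to:
  0.3x1 + 2.3x2 + 1.4x3 + 0.9x4 ≥ 2   (iron)
  11x1 + 94x4 ≥ 138   (vitamin C)
  115x1 + 183x2 + 205x3 + 47x4 ≥ 386   (calories)
  x1, x2, x3, x4 ≥ 0.
At the optimum only bananas, oatmeal, broccoli are positive (almonds = 0). There the iron, vitamin C, calories constraints are tight.
So bananas = 2.798 servings, oatmeal = 0.0583 servings, broccoli = 1.141 servings.
Hence cost = 0.22·2.798 + 0.27·0.0583 + 0.63·1.141 = $1.3501.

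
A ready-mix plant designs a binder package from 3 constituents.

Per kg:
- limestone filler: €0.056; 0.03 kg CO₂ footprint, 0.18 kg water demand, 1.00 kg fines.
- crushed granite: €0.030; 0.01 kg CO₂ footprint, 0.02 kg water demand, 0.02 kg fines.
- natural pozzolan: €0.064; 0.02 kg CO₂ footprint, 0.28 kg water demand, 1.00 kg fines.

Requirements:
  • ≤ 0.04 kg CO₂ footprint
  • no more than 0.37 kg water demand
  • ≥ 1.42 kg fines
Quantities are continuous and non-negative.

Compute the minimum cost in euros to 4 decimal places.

Let x1 = kg of limestone filler, x2 = kg of crushed granite, x3 = kg of natural pozzolan.
Minimize 0.056x1 + 0.03x2 + 0.064x3 subject to:
  0.03x1 + 0.01x2 + 0.02x3 ≤ 0.04   (CO₂ footprint)
  0.18x1 + 0.02x2 + 0.28x3 ≤ 0.37   (water demand)
  1x1 + 0.02x2 + 1x3 ≥ 1.42   (fines)
  x1, x2, x3 ≥ 0.
At the optimum only limestone filler, natural pozzolan are positive (crushed granite = 0). There the CO₂ footprint and fines constraints are tight.
So limestone filler = 1.16 kg, natural pozzolan = 0.26 kg.
Objective = 0.056·1.16 + 0.064·0.26 = 0.081600.

€0.0816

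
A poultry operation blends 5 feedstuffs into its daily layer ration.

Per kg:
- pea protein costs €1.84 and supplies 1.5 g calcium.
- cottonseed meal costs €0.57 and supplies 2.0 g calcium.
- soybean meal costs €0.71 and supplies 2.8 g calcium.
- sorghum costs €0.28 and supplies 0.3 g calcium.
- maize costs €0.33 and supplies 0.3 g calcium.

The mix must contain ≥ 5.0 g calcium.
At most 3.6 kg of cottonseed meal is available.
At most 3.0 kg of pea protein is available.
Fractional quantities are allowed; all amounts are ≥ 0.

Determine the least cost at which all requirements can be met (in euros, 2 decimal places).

Let x1 = kg of pea protein, x2 = kg of cottonseed meal, x3 = kg of soybean meal, x4 = kg of sorghum, x5 = kg of maize.
Minimize 1.84x1 + 0.57x2 + 0.71x3 + 0.28x4 + 0.33x5 subject to:
  1.5x1 + 2x2 + 2.8x3 + 0.3x4 + 0.3x5 ≥ 5   (calcium)
  x2 ≤ 3.6
  x1 ≤ 3
  x1, x2, x3, x4, x5 ≥ 0.
The minimum-cost mix takes nothing from pea protein, cottonseed meal, sorghum, maize — only soybean meal. The calcium requirement is met with equality.
So soybean meal = 1.786 kg.
Total cost: 0.71·1.786 = 1.2681.

€1.27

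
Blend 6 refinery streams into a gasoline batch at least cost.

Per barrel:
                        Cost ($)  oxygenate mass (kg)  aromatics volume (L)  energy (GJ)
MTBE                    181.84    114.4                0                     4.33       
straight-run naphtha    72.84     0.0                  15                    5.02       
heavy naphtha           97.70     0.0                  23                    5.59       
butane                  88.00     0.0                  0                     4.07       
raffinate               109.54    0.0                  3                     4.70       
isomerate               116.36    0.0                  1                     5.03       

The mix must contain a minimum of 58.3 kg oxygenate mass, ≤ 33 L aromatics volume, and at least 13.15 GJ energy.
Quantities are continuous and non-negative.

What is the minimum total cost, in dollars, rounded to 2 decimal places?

$251.46

Set it up as a linear program. Let x1 = barrels of MTBE, x2 = barrels of straight-run naphtha, x3 = barrels of heavy naphtha, x4 = barrels of butane, x5 = barrels of raffinate, x6 = barrels of isomerate.
Minimize 181.84x1 + 72.84x2 + 97.7x3 + 88x4 + 109.54x5 + 116.36x6 with:
  114.4x1 ≥ 58.3   (oxygenate mass)
  15x2 + 23x3 + 3x5 + 1x6 ≤ 33   (aromatics volume)
  4.33x1 + 5.02x2 + 5.59x3 + 4.07x4 + 4.7x5 + 5.03x6 ≥ 13.15   (energy)
  x1, x2, x3, x4, x5, x6 ≥ 0.
The minimum-cost mix takes nothing from heavy naphtha, butane, raffinate, isomerate — only MTBE, straight-run naphtha. There the oxygenate mass and energy constraints are tight.
That vertex is x1 = 0.5096, x2 = 2.18.
Cost = 181.84·0.5096 + 72.84·2.18 = 251.4569.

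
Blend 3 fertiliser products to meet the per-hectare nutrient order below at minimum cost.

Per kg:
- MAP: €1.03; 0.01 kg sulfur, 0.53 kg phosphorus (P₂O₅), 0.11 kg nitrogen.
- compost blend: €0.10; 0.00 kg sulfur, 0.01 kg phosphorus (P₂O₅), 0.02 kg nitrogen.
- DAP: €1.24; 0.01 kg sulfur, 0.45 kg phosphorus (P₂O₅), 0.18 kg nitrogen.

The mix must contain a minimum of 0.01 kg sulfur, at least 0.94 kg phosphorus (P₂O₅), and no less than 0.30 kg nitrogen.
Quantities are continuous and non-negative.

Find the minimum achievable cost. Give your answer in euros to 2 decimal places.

Set it up as a linear program. Let x1 = kg of MAP, x2 = kg of compost blend, x3 = kg of DAP.
Minimize 1.03x1 + 0.1x2 + 1.24x3 with:
  0.01x1 + 0.01x3 ≥ 0.01   (sulfur)
  0.53x1 + 0.01x2 + 0.45x3 ≥ 0.94   (phosphorus (P₂O₅))
  0.11x1 + 0.02x2 + 0.18x3 ≥ 0.3   (nitrogen)
  x1, x2, x3 ≥ 0.
At the optimum only MAP, DAP are positive (compost blend = 0). Binding constraints: phosphorus (P₂O₅) and nitrogen.
So MAP = 0.7451 kg, DAP = 1.211 kg.
Total cost: 1.03·0.7451 + 1.24·1.211 = 2.2691.

€2.27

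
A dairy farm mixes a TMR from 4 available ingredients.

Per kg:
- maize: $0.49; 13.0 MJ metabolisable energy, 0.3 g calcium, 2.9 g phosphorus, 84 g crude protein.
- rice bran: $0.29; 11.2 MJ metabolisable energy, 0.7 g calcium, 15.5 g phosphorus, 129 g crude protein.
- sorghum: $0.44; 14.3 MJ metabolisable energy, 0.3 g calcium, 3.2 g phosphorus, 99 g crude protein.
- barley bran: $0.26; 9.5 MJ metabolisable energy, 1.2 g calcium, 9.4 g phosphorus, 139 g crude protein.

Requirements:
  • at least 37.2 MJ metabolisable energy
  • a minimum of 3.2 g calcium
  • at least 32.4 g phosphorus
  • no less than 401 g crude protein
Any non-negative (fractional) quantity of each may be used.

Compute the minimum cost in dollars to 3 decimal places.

$0.983

This is a linear program. Let x1 = kg of maize, x2 = kg of rice bran, x3 = kg of sorghum, x4 = kg of barley bran.
Minimise 0.49x1 + 0.29x2 + 0.44x3 + 0.26x4 with:
  13x1 + 11.2x2 + 14.3x3 + 9.5x4 ≥ 37.2   (metabolisable energy)
  0.3x1 + 0.7x2 + 0.3x3 + 1.2x4 ≥ 3.2   (calcium)
  2.9x1 + 15.5x2 + 3.2x3 + 9.4x4 ≥ 32.4   (phosphorus)
  84x1 + 129x2 + 99x3 + 139x4 ≥ 401   (crude protein)
  x1, x2, x3, x4 ≥ 0.
The cheapest feasible vertex uses only rice bran, barley bran; maize, sorghum are not used. The metabolisable energy and calcium requirements are met with equality.
Solving gives x2 = 2.097, x4 = 1.443.
Hence cost = 0.29·2.097 + 0.26·1.443 = $0.98331.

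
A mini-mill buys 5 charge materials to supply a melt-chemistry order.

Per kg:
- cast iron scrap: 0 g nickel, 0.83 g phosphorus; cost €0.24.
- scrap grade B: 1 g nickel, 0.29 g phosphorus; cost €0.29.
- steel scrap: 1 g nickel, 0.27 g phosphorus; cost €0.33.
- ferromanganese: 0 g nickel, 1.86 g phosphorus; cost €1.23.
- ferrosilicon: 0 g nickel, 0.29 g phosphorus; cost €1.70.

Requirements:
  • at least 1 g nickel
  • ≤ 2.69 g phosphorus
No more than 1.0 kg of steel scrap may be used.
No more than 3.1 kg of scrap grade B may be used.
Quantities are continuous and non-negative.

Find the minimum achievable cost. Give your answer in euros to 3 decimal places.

This is a linear program. Let x1 = kg of cast iron scrap, x2 = kg of scrap grade B, x3 = kg of steel scrap, x4 = kg of ferromanganese, x5 = kg of ferrosilicon.
min 0.24x1 + 0.29x2 + 0.33x3 + 1.23x4 + 1.7x5 s.t.:
  1x2 + 1x3 ≥ 1   (nickel)
  0.83x1 + 0.29x2 + 0.27x3 + 1.86x4 + 0.29x5 ≤ 2.69   (phosphorus)
  x3 ≤ 1
  x2 ≤ 3.1
  x1, x2, x3, x4, x5 ≥ 0.
The minimum-cost mix takes nothing from cast iron scrap, steel scrap, ferromanganese, ferrosilicon — only scrap grade B. Binding constraint: nickel.
Optimal quantities: scrap grade B = 1 kg.
Total cost: 0.29·1 = 0.29000.

€0.290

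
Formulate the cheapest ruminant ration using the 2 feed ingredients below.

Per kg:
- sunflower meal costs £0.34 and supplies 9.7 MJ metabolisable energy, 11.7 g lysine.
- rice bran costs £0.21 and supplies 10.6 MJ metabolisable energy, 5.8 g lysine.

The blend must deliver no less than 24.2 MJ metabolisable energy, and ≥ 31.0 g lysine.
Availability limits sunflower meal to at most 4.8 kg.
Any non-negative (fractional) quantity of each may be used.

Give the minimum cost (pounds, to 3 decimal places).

£0.901

This is a linear program. Let x1 = kg of sunflower meal, x2 = kg of rice bran.
Minimise 0.34x1 + 0.21x2 s.t.:
  9.7x1 + 10.6x2 ≥ 24.2   (metabolisable energy)
  11.7x1 + 5.8x2 ≥ 31   (lysine)
  x1 ≤ 4.8
  x1, x2 ≥ 0.
At the optimum only sunflower meal is positive (rice bran = 0). Binding constraint: lysine.
Solving gives x1 = 2.65.
Hence cost = 0.34·2.65 = £0.90100.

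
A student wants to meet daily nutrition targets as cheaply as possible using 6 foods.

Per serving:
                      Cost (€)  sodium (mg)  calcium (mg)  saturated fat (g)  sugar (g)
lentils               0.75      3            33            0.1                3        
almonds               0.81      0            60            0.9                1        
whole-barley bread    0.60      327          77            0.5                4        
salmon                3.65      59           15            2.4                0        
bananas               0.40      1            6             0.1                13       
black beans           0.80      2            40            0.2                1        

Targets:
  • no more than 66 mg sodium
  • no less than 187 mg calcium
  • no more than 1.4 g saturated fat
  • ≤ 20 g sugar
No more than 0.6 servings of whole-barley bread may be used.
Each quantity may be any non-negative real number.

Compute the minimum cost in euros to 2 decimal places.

Set it up as a linear program. Let x1 = servings of lentils, x2 = servings of almonds, x3 = servings of whole-barley bread, x4 = servings of salmon, x5 = servings of bananas, x6 = servings of black beans.
Minimize 0.75x1 + 0.81x2 + 0.6x3 + 3.65x4 + 0.4x5 + 0.8x6 subject to:
  3x1 + 327x3 + 59x4 + 1x5 + 2x6 ≤ 66   (sodium)
  33x1 + 60x2 + 77x3 + 15x4 + 6x5 + 40x6 ≥ 187   (calcium)
  0.1x1 + 0.9x2 + 0.5x3 + 2.4x4 + 0.1x5 + 0.2x6 ≤ 1.4   (saturated fat)
  3x1 + 1x2 + 4x3 + 13x5 + 1x6 ≤ 20   (sugar)
  x3 ≤ 0.6
  x1, x2, x3, x4, x5, x6 ≥ 0.
The optimal basis is {almonds, whole-barley bread, black beans}; lentils, salmon, bananas drop out. There the sodium, calcium, saturated fat constraints are tight.
Optimal quantities: almonds = 0.7401 servings, whole-barley bread = 0.1822 servings, black beans = 3.214 servings.
Total cost: 0.81·0.7401 + 0.6·0.1822 + 0.8·3.214 = 3.2800.

€3.28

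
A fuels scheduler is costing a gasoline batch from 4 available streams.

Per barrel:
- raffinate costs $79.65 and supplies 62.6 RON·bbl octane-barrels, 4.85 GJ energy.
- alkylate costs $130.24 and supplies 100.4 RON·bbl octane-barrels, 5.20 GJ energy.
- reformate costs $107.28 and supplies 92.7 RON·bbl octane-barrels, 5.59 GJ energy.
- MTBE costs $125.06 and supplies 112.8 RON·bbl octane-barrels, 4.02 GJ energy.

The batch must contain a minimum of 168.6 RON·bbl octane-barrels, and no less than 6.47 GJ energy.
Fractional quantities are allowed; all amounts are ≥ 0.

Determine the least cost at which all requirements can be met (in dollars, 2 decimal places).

Treat it as an LP. Let x1 = barrels of raffinate, x2 = barrels of alkylate, x3 = barrels of reformate, x4 = barrels of MTBE.
min 79.65x1 + 130.24x2 + 107.28x3 + 125.06x4 s.t.:
  62.6x1 + 100.4x2 + 92.7x3 + 112.8x4 ≥ 168.6   (octane-barrels)
  4.85x1 + 5.2x2 + 5.59x3 + 4.02x4 ≥ 6.47   (energy)
  x1, x2, x3, x4 ≥ 0.
The cheapest feasible vertex uses only reformate, MTBE; raffinate, alkylate are not used. The octane-barrels and energy requirements are met with equality.
That vertex is x3 = 0.2018, x4 = 1.3288.
Cost = 107.28·0.2018 + 125.06·1.3288 = 187.8288.

$187.83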